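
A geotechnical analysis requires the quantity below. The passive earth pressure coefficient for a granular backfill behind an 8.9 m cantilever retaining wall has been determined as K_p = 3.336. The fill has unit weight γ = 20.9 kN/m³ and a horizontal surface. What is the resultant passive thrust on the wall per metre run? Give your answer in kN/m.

P = ½ K_p γ H² = 0.5 × 3.336 × 20.9 × 8.9² = 2761 kN/m.

2760 kN/m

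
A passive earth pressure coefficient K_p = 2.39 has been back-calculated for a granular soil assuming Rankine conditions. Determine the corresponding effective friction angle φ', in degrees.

K_p = (1+sin φ)/(1−sin φ) ⇒ sin φ = (K_p − 1)/(K_p + 1) = 0.4100.
φ = arcsin(0.4100) = 24.21°.

24.2°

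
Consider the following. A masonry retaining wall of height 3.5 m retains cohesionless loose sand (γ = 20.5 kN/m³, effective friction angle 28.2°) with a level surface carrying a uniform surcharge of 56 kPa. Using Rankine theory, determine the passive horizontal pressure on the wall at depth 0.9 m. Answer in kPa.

K_p = (1 + sin φ)/(1 − sin φ) = 2.792.
σ_v = γz + q = 20.5 × 0.9 + 56 = 74.45 kPa.
σ_h = K_p σ_v = 2.792 × 74.45 = 207.9 kPa.

208 kPa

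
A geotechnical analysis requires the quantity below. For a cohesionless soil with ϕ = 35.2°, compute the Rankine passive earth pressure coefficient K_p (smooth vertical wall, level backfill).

3.72

K_p = (1 + sin φ)/(1 − sin φ) = tan²(45° + 35.2°/2) = 3.722.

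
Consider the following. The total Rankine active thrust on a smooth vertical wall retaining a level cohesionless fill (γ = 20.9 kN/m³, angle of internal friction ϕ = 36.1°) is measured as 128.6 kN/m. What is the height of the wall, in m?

6.90 m

K_a = 0.2585. P_a = ½ K_a γ H² ⇒ H = √(2P_a/(K_a γ)).
H = √(2×128.6/(0.2585×20.9)) = 6.900 m.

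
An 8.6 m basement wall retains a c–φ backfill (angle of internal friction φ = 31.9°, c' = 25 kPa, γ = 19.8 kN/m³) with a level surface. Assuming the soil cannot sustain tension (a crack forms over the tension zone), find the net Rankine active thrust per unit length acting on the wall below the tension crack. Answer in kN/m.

50.2 kN/m

K_a = 0.3085; √K_a = 0.5555.
Tension-crack depth z_c = 2c/(γ√K_a) = 2×25/(19.8×0.5555) = 4.546 m.
σ_a at base = K_a γ H − 2c√K_a = 0.3085×19.8×8.6 − 2×25×0.5555 = 24.76 kPa.
P_a = ½ × 24.76 × (H − z_c) = 0.5×24.76×4.054 = 50.19 kN/m.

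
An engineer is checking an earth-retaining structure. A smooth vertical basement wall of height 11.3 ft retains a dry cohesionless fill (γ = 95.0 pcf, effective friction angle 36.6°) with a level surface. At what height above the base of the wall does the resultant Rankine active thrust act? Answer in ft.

K_a = 0.2530.
The pressure distribution is triangular, so the resultant acts at H/3 above the base = 11.3/3 = 3.767 ft.

3.77 ft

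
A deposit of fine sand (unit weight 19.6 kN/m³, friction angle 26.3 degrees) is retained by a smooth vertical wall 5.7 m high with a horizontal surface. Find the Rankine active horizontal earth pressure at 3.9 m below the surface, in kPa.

29.5 kPa

K_a = (1 − sin φ)/(1 + sin φ) = 0.3859.
σ_h = K_a γ z = 0.3859 × 19.6 × 3.9 = 29.50 kPa.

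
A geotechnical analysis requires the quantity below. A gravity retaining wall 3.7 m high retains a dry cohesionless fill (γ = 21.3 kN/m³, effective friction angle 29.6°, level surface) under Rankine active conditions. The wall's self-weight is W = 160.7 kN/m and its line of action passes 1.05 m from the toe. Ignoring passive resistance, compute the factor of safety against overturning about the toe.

2.77

K_a = tan²(45° − 29.6°/2) = 0.3387.
P_a = ½K_aγH² = 0.5×0.3387×21.3×3.7² = 49.39 kN/m, acting at H/3 = 1.233 m above the base.
Overturning moment M_o = P_a × H/3 = 49.39 × 1.233 = 60.91.
Resisting moment M_r = W × 1.05 = 160.7 × 1.05 = 168.7.
FS_overturning = M_r/M_o = 168.7/60.91 = 2.770.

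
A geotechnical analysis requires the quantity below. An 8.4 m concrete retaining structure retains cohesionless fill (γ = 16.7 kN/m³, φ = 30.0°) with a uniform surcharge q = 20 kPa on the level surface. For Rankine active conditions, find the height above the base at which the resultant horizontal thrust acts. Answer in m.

3.11 m

K_a = 0.3333.
Triangular part P₁ = ½K_aγH² = 196.4 at H/3 = 2.800 m; rectangular part P₂ = K_a q H = 56.00 at H/2 = 4.200 m.
ȳ = (P₁·2.800 + P₂·4.200)/(P₁+P₂) = 3.111 m.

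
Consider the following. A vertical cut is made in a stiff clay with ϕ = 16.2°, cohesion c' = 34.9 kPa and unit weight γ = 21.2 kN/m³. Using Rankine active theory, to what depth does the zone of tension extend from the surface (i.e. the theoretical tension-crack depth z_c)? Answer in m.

4.39 m

K_a = tan²(45° − 16.2°/2) = 0.5637; √K_a = 0.7508.
The active pressure is zero where K_a γ z = 2c√K_a, so z_c = 2c/(γ√K_a) = 2×34.9/(21.2×0.7508) = 4.385 m.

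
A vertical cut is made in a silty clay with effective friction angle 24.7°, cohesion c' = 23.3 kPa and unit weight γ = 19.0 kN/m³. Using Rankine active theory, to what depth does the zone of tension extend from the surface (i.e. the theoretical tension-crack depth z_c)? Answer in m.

3.83 m

K_a = tan²(45° − 24.7°/2) = 0.4106; √K_a = 0.6408.
The active pressure is zero where K_a γ z = 2c√K_a, so z_c = 2c/(γ√K_a) = 2×23.3/(19.0×0.6408) = 3.828 m.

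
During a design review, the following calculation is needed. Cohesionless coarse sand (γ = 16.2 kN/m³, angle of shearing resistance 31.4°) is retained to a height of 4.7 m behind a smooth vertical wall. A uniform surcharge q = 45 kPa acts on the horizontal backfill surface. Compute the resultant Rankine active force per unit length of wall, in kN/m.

K_a = tan²(45° − φ/2) = 0.3149.
Soil triangle: ½ K_a γ H² = 0.5×0.3149×16.2×4.7² = 56.35 kN/m.
Surcharge rectangle: K_a q H = 0.3149×45×4.7 = 66.60 kN/m.
Total = 56.35 + 66.60 = 123.0 kN/m.

123 kN/m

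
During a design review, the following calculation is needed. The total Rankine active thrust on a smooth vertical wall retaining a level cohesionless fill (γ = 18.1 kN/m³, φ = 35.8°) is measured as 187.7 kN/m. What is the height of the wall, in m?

8.90 m

K_a = 0.2619. P_a = ½ K_a γ H² ⇒ H = √(2P_a/(K_a γ)).
H = √(2×187.7/(0.2619×18.1)) = 8.900 m.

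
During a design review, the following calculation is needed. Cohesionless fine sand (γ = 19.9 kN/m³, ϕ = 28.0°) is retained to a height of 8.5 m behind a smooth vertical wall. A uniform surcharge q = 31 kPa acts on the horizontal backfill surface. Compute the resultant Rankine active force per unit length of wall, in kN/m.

355 kN/m

K_a = tan²(45° − φ/2) = 0.3610.
Soil triangle: ½ K_a γ H² = 0.5×0.3610×19.9×8.5² = 259.5 kN/m.
Surcharge rectangle: K_a q H = 0.3610×31×8.5 = 95.13 kN/m.
Total = 259.5 + 95.13 = 354.7 kN/m.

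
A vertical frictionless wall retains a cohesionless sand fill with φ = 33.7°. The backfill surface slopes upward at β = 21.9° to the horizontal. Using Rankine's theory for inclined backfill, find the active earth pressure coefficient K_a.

0.358

K_a = cos β · (cos β − √(cos²β − cos²φ)) / (cos β + √(cos²β − cos²φ)).
cos β = 0.9278, cos φ = 0.8320, √(cos²β − cos²φ) = 0.4108.
K_a = 0.9278 × (0.9278 − 0.4108)/(0.9278 + 0.4108) = 0.3584.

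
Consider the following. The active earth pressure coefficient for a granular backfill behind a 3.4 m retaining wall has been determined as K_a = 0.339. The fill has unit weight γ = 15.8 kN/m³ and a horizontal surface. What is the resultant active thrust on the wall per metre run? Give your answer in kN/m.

P = ½ K_a γ H² = 0.5 × 0.339 × 15.8 × 3.4² = 30.96 kN/m.

31.0 kN/m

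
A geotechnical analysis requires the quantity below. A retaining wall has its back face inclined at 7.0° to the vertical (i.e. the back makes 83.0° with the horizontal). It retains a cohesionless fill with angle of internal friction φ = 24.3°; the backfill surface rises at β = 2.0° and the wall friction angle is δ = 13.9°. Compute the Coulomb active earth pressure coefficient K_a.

K_a = sin²(α+φ) / [sin²α · sin(α−δ) · (1 + √{sin(φ+δ)sin(φ−β) / (sin(α−δ)sin(α+β))})²].
With α = 83.0°, φ = 24.3°, δ = 13.9°, β = 2.0°: K_a = 0.4390.

0.439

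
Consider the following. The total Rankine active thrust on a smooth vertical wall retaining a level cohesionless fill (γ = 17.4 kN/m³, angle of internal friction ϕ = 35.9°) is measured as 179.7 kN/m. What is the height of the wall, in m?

8.90 m

K_a = 0.2607. P_a = ½ K_a γ H² ⇒ H = √(2P_a/(K_a γ)).
H = √(2×179.7/(0.2607×17.4)) = 8.900 m.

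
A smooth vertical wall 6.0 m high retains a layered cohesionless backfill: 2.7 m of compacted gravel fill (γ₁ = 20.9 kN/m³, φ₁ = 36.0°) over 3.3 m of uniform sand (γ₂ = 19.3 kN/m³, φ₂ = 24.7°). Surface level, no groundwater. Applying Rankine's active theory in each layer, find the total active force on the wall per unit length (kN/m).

139 kN/m

K_a1 = tan²(45°−36.0°/2) = 0.2596; K_a2 = tan²(45°−24.7°/2) = 0.4106.
Layer 1: σ at base = K_a1 γ₁ h₁ = 14.65 kPa; P₁ = ½×14.65×2.7 = 19.78.
Layer 2: σ_v at top = γ₁h₁ = 56.43; σ_h top = K_a2×56.43 = 23.17; σ_h base = K_a2×(56.43+19.3×3.3) = 49.32.
P₂ = ½(23.17+49.32)×3.3 = 119.6. Total P_a = 19.78+119.6 = 139.4 kN/m.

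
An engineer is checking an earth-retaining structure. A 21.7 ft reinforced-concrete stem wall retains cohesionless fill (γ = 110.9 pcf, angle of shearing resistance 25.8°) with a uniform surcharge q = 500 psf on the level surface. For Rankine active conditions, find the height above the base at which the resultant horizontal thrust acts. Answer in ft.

K_a = 0.3935.
Triangular part P₁ = ½K_aγH² = 10270 at H/3 = 7.233 ft; rectangular part P₂ = K_a q H = 4270 at H/2 = 10.85 ft.
ȳ = (P₁·7.233 + P₂·10.85)/(P₁+P₂) = 8.295 ft.

8.30 ft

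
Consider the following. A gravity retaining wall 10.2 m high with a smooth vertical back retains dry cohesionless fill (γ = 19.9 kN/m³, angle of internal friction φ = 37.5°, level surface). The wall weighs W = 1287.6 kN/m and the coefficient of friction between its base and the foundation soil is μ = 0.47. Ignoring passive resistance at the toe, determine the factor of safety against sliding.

2.40

K_a = tan²(45° − 37.5°/2) = 0.2432.
P_a = ½K_aγH² = 0.5×0.2432×19.9×10.2² = 251.8 kN/m, acting at H/3 = 3.400 m above the base.
FS_sliding = μW / P_a = 0.47×1287.6 / 251.8 = 2.404.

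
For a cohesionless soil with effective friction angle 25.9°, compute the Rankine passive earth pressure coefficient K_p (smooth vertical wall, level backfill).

2.55

K_p = (1 + sin φ)/(1 − sin φ) = tan²(45° + 25.9°/2) = 2.551.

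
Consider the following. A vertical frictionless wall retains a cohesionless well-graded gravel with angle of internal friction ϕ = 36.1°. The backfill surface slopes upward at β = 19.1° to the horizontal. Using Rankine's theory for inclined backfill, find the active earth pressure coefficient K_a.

K_a = cos β · (cos β − √(cos²β − cos²φ)) / (cos β + √(cos²β − cos²φ)).
cos β = 0.9449, cos φ = 0.8080, √(cos²β − cos²φ) = 0.4900.
K_a = 0.9449 × (0.9449 − 0.4900)/(0.9449 + 0.4900) = 0.2996.

0.300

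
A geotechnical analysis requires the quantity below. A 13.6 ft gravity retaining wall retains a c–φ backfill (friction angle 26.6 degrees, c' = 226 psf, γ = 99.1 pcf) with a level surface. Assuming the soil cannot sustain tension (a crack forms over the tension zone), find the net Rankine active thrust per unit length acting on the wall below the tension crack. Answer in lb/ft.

K_a = 0.3814; √K_a = 0.6176.
Tension-crack depth z_c = 2c/(γ√K_a) = 2×226/(99.1×0.6176) = 7.385 ft.
σ_a at base = K_a γ H − 2c√K_a = 0.3814×99.1×13.6 − 2×226×0.6176 = 234.9 psf.
P_a = ½ × 234.9 × (H − z_c) = 0.5×234.9×6.215 = 730.1 lb/ft.

730 lb/ft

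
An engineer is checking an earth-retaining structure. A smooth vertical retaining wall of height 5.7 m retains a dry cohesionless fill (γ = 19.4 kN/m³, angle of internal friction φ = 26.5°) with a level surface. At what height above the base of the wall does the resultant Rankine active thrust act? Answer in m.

K_a = 0.3829.
The pressure distribution is triangular, so the resultant acts at H/3 above the base = 5.7/3 = 1.900 m.

1.90 m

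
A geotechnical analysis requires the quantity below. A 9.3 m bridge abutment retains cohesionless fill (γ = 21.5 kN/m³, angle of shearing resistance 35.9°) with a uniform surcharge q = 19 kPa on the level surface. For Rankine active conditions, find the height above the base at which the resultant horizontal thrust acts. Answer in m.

K_a = 0.2607.
Triangular part P₁ = ½K_aγH² = 242.4 at H/3 = 3.100 m; rectangular part P₂ = K_a q H = 46.07 at H/2 = 4.650 m.
ȳ = (P₁·3.100 + P₂·4.650)/(P₁+P₂) = 3.348 m.

3.35 m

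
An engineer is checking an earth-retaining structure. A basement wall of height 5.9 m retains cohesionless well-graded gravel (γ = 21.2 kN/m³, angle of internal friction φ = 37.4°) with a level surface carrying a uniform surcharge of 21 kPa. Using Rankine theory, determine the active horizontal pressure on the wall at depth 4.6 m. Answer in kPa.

29.0 kPa

K_a = (1 − sin φ)/(1 + sin φ) = 0.2443.
σ_v = γz + q = 21.2 × 4.6 + 21 = 118.5 kPa.
σ_h = K_a σ_v = 0.2443 × 118.5 = 28.95 kPa.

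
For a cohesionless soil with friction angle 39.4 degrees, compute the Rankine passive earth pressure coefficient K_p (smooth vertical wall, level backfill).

K_p = (1 + sin φ)/(1 − sin φ) = tan²(45° + 39.4°/2) = 4.475.

4.48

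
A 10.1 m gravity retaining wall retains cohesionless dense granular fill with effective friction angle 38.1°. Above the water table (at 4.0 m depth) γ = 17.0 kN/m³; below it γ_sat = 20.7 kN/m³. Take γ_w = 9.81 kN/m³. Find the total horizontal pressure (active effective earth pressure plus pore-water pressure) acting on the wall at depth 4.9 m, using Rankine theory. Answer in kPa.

K_a = (1 − sin φ)/(1 + sin φ) = 0.2368.
γ' = 20.7 − 9.81 = 10.89 kN/m³.
Effective vertical stress at 4.9 m: σ'_v = 17.0×4.0 + 10.89×0.900 = 77.80 kPa.
σ'_h = K_a σ'_v = 0.2368 × 77.80 = 18.43 kPa; u = γ_w × 0.900 = 8.829 kPa.
Total σ_h = 18.43 + 8.829 = 27.25 kPa.

27.3 kPa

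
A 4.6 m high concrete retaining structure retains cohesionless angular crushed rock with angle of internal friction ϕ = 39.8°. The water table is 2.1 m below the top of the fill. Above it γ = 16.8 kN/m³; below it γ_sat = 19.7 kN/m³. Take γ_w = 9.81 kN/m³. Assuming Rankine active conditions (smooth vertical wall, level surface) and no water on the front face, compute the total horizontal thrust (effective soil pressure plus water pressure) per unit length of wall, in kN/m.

K_a = tan²(45° − φ/2) = 0.2194.
γ' = 19.7 − 9.81 = 9.890 kN/m³. Depth below WT = 2.5 m.
σ'_h at WT = K_a γ d_w = 7.742 kPa; at base = 7.742 + K_a γ' × 2.5 = 13.17 kPa.
P₁ (0–2.1 m) = ½×7.742×2.1 = 8.129. P₂ (2.1–4.6 m) = ½(7.742+13.17)×2.5 = 26.14.
P_w = ½ γ_w h₂² = 0.5×9.81×2.5² = 30.66. Total = 8.129+26.14+30.66 = 64.92 kN/m.

64.9 kN/m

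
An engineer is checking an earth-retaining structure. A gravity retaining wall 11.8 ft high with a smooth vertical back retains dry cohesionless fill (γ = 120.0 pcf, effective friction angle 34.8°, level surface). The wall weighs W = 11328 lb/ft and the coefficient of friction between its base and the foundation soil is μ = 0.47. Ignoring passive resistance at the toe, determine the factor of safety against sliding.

2.33

K_a = tan²(45° − 34.8°/2) = 0.2733.
P_a = ½K_aγH² = 0.5×0.2733×120.0×11.8² = 2283 lb/ft, acting at H/3 = 3.933 ft above the base.
FS_sliding = μW / P_a = 0.47×11328 / 2283 = 2.332.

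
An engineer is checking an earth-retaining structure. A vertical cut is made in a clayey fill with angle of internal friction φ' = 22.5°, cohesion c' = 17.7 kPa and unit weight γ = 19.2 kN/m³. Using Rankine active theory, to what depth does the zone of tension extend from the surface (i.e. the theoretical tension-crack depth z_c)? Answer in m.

2.76 m

K_a = tan²(45° − 22.5°/2) = 0.4465; √K_a = 0.6682.
The active pressure is zero where K_a γ z = 2c√K_a, so z_c = 2c/(γ√K_a) = 2×17.7/(19.2×0.6682) = 2.759 m.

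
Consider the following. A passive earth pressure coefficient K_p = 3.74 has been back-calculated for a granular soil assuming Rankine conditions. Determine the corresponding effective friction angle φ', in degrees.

K_p = (1+sin φ)/(1−sin φ) ⇒ sin φ = (K_p − 1)/(K_p + 1) = 0.5781.
φ = arcsin(0.5781) = 35.31°.

35.3°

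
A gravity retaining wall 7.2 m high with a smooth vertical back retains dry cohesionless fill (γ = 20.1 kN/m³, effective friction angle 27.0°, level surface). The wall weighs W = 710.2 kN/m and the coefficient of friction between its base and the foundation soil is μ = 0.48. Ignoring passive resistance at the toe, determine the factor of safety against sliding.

K_a = tan²(45° − 27.0°/2) = 0.3755.
P_a = ½K_aγH² = 0.5×0.3755×20.1×7.2² = 195.6 kN/m, acting at H/3 = 2.400 m above the base.
FS_sliding = μW / P_a = 0.48×710.2 / 195.6 = 1.742.

1.74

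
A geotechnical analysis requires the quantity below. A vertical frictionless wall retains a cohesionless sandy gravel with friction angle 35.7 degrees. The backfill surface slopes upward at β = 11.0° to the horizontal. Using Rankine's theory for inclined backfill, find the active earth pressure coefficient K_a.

K_a = cos β · (cos β − √(cos²β − cos²φ)) / (cos β + √(cos²β − cos²φ)).
cos β = 0.9816, cos φ = 0.8121, √(cos²β − cos²φ) = 0.5515.
K_a = 0.9816 × (0.9816 − 0.5515)/(0.9816 + 0.5515) = 0.2754.

0.275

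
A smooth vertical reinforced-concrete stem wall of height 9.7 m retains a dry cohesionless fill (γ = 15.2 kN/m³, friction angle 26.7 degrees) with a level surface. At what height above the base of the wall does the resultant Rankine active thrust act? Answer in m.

3.23 m

K_a = 0.3800.
The pressure distribution is triangular, so the resultant acts at H/3 above the base = 9.7/3 = 3.233 m.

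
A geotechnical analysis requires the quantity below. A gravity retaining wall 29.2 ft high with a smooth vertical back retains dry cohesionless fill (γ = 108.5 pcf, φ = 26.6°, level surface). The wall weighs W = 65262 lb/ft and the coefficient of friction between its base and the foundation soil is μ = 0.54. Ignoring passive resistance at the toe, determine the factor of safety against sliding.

K_a = tan²(45° − 26.6°/2) = 0.3814.
P_a = ½K_aγH² = 0.5×0.3814×108.5×29.2² = 17640 lb/ft, acting at H/3 = 9.733 ft above the base.
FS_sliding = μW / P_a = 0.54×65262 / 17640 = 1.997.

2.00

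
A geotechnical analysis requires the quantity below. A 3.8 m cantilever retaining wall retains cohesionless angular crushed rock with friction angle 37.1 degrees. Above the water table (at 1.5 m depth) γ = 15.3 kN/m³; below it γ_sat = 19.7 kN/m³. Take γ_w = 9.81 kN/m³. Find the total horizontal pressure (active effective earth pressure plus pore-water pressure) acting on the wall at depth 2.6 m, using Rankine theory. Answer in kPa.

19.2 kPa

K_a = (1 − sin φ)/(1 + sin φ) = 0.2475.
γ' = 19.7 − 9.81 = 9.890 kN/m³.
Effective vertical stress at 2.6 m: σ'_v = 15.3×1.5 + 9.890×1.10 = 33.83 kPa.
σ'_h = K_a σ'_v = 0.2475 × 33.83 = 8.373 kPa; u = γ_w × 1.10 = 10.79 kPa.
Total σ_h = 8.373 + 10.79 = 19.16 kPa.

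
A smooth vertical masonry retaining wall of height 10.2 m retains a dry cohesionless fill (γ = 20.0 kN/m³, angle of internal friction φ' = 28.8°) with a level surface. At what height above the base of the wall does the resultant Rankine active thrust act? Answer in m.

3.40 m

K_a = 0.3498.
The pressure distribution is triangular, so the resultant acts at H/3 above the base = 10.2/3 = 3.400 m.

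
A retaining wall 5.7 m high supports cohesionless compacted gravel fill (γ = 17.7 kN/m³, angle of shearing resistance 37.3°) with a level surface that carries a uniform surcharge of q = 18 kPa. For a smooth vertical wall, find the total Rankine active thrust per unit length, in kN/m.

K_a = tan²(45° − φ/2) = 0.2453.
Soil triangle: ½ K_a γ H² = 0.5×0.2453×17.7×5.7² = 70.54 kN/m.
Surcharge rectangle: K_a q H = 0.2453×18×5.7 = 25.17 kN/m.
Total = 70.54 + 25.17 = 95.72 kN/m.

95.7 kN/m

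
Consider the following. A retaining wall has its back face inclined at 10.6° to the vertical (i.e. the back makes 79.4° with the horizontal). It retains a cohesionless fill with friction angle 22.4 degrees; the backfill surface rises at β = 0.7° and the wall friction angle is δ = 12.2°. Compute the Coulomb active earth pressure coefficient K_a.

0.491

K_a = sin²(α+φ) / [sin²α · sin(α−δ) · (1 + √{sin(φ+δ)sin(φ−β) / (sin(α−δ)sin(α+β))})²].
With α = 79.4°, φ = 22.4°, δ = 12.2°, β = 0.7°: K_a = 0.4906.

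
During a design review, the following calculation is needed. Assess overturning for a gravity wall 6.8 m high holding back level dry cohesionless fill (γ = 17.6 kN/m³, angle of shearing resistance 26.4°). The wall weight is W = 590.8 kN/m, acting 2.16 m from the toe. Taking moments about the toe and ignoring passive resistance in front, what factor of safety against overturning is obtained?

K_a = tan²(45° − 26.4°/2) = 0.3844.
P_a = ½K_aγH² = 0.5×0.3844×17.6×6.8² = 156.4 kN/m, acting at H/3 = 2.267 m above the base.
Overturning moment M_o = P_a × H/3 = 156.4 × 2.267 = 354.6.
Resisting moment M_r = W × 2.16 = 590.8 × 2.16 = 1276.
FS_overturning = M_r/M_o = 1276/354.6 = 3.599.

3.60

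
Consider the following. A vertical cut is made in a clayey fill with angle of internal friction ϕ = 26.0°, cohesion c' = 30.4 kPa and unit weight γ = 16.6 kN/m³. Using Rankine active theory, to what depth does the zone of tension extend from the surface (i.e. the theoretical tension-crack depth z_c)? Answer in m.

K_a = tan²(45° − 26.0°/2) = 0.3905; √K_a = 0.6249.
The active pressure is zero where K_a γ z = 2c√K_a, so z_c = 2c/(γ√K_a) = 2×30.4/(16.6×0.6249) = 5.861 m.

5.86 m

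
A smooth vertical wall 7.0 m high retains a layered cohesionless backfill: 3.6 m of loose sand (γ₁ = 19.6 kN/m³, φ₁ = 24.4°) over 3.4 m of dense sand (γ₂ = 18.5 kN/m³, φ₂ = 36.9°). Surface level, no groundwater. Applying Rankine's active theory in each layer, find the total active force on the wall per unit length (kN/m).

139 kN/m

K_a1 = tan²(45°−24.4°/2) = 0.4153; K_a2 = tan²(45°−36.9°/2) = 0.2497.
Layer 1: σ at base = K_a1 γ₁ h₁ = 29.31 kPa; P₁ = ½×29.31×3.6 = 52.75.
Layer 2: σ_v at top = γ₁h₁ = 70.56; σ_h top = K_a2×70.56 = 17.62; σ_h base = K_a2×(70.56+18.5×3.4) = 33.32.
P₂ = ½(17.62+33.32)×3.4 = 86.59. Total P_a = 52.75+86.59 = 139.3 kN/m.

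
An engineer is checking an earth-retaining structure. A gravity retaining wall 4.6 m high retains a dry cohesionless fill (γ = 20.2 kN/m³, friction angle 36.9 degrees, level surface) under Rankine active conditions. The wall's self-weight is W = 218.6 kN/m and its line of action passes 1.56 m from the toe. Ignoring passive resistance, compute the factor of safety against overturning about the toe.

K_a = tan²(45° − 36.9°/2) = 0.2497.
P_a = ½K_aγH² = 0.5×0.2497×20.2×4.6² = 53.36 kN/m, acting at H/3 = 1.533 m above the base.
Overturning moment M_o = P_a × H/3 = 53.36 × 1.533 = 81.82.
Resisting moment M_r = W × 1.56 = 218.6 × 1.56 = 341.0.
FS_overturning = M_r/M_o = 341.0/81.82 = 4.168.

4.17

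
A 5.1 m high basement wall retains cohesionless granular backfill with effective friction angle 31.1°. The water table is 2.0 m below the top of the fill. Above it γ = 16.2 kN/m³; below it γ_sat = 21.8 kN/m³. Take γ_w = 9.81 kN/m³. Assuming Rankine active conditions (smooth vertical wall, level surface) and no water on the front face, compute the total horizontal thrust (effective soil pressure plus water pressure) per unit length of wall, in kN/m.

108 kN/m

K_a = tan²(45° − φ/2) = 0.3188.
γ' = 21.8 − 9.81 = 11.99 kN/m³. Depth below WT = 3.1 m.
σ'_h at WT = K_a γ d_w = 10.33 kPa; at base = 10.33 + K_a γ' × 3.1 = 22.18 kPa.
P₁ (0–2.0 m) = ½×10.33×2.0 = 10.33. P₂ (2.0–5.1 m) = ½(10.33+22.18)×3.1 = 50.39.
P_w = ½ γ_w h₂² = 0.5×9.81×3.1² = 47.14. Total = 10.33+50.39+47.14 = 107.9 kN/m.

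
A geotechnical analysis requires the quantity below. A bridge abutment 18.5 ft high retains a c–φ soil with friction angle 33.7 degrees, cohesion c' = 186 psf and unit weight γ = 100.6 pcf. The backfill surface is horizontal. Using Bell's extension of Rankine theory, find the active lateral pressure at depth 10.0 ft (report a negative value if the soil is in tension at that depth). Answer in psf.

89.0 psf

K_a = (1 − sin φ)/(1 + sin φ) = 0.2863.
σ_a = K_a γ z − 2c√K_a = 0.2863×100.6×10.0 − 2×186×0.5351 = 88.97 psf.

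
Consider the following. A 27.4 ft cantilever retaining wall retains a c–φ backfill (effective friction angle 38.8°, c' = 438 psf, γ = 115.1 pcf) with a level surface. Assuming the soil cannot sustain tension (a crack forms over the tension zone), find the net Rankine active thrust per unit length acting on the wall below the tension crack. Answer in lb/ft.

1750 lb/ft

K_a = 0.2296; √K_a = 0.4791.
Tension-crack depth z_c = 2c/(γ√K_a) = 2×438/(115.1×0.4791) = 15.88 ft.
σ_a at base = K_a γ H − 2c√K_a = 0.2296×115.1×27.4 − 2×438×0.4791 = 304.3 psf.
P_a = ½ × 304.3 × (H − z_c) = 0.5×304.3×11.52 = 1752 lb/ft.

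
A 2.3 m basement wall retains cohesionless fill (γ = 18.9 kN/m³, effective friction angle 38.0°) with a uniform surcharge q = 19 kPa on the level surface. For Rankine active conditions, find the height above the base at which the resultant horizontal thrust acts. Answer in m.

0.945 m

K_a = 0.2379.
Triangular part P₁ = ½K_aγH² = 11.89 at H/3 = 0.7667 m; rectangular part P₂ = K_a q H = 10.40 at H/2 = 1.150 m.
ȳ = (P₁·0.7667 + P₂·1.150)/(P₁+P₂) = 0.9455 m.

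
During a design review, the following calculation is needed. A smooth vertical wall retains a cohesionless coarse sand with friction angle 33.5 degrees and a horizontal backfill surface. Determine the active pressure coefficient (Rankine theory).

K_a = (1 − sin φ)/(1 + sin φ) = (1 − sin 33.5°)/(1 + sin 33.5°) = 0.2887.

0.289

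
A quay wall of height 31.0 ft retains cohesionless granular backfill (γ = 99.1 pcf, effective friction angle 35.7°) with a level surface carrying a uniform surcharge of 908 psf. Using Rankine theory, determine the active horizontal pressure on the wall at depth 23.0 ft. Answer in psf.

K_a = (1 − sin φ)/(1 + sin φ) = 0.2630.
σ_v = γz + q = 99.1 × 23.0 + 908 = 3187 psf.
σ_h = K_a σ_v = 0.2630 × 3187 = 838.2 psf.

838 psf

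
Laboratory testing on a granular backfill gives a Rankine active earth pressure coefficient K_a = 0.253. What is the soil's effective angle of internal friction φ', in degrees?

K_a = tan²(45° − φ/2) ⇒ 45° − φ/2 = arctan(√0.253) = 26.70°.
φ = 2(45° − 26.70°) = 36.60°.

36.6°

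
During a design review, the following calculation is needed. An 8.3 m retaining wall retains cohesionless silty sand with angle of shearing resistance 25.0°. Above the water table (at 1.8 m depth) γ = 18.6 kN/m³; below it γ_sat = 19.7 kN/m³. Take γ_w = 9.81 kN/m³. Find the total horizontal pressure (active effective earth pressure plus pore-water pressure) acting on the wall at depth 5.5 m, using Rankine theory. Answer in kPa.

64.7 kPa

K_a = (1 − sin φ)/(1 + sin φ) = 0.4059.
γ' = 19.7 − 9.81 = 9.890 kN/m³.
Effective vertical stress at 5.5 m: σ'_v = 18.6×1.8 + 9.890×3.70 = 70.07 kPa.
σ'_h = K_a σ'_v = 0.4059 × 70.07 = 28.44 kPa; u = γ_w × 3.70 = 36.30 kPa.
Total σ_h = 28.44 + 36.30 = 64.74 kPa.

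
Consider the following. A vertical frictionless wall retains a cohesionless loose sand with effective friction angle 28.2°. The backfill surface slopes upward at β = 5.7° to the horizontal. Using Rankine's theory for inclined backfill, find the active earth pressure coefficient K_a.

0.364

K_a = cos β · (cos β − √(cos²β − cos²φ)) / (cos β + √(cos²β − cos²φ)).
cos β = 0.9951, cos φ = 0.8813, √(cos²β − cos²φ) = 0.4620.
K_a = 0.9951 × (0.9951 − 0.4620)/(0.9951 + 0.4620) = 0.3640.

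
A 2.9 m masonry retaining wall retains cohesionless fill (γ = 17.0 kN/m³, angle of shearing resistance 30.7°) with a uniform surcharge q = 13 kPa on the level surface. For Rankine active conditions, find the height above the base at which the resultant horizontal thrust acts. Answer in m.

1.13 m

K_a = 0.3240.
Triangular part P₁ = ½K_aγH² = 23.16 at H/3 = 0.9667 m; rectangular part P₂ = K_a q H = 12.22 at H/2 = 1.450 m.
ȳ = (P₁·0.9667 + P₂·1.450)/(P₁+P₂) = 1.134 m.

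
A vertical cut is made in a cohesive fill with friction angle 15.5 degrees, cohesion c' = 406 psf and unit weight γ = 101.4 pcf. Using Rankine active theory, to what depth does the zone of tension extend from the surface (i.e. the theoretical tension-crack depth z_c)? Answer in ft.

K_a = tan²(45° − 15.5°/2) = 0.5782; √K_a = 0.7604.
The active pressure is zero where K_a γ z = 2c√K_a, so z_c = 2c/(γ√K_a) = 2×406/(101.4×0.7604) = 10.53 ft.

10.5 ft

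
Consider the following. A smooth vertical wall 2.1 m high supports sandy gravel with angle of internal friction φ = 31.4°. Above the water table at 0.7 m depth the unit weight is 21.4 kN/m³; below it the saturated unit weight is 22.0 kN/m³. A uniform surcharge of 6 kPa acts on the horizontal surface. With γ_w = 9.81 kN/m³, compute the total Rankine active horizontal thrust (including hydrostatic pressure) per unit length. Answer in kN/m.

K_a = tan²(45° − φ/2) = 0.3149.
γ' = 22.0 − 9.81 = 12.19 kN/m³. h₂ = H − d_w = 1.4 m.
σ'_h: at surface K_a·q = 1.889; at WT K_a(q+γd_w) = 6.607; at base K_a(q+γd_w+γ'h₂) = 11.98 kPa.
P₁ = ½(1.889+6.607)×0.7 = 2.974; P₂ = ½(6.607+11.98)×1.4 = 13.01; P_w = ½γ_w h₂² = 9.614.
Total = 2.974+13.01+9.614 = 25.60 kN/m.

25.6 kN/m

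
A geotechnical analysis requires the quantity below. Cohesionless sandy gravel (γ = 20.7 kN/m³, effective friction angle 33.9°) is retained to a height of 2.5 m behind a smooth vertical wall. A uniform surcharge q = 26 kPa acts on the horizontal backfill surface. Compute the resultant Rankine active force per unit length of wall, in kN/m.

K_a = tan²(45° − φ/2) = 0.2839.
Soil triangle: ½ K_a γ H² = 0.5×0.2839×20.7×2.5² = 18.37 kN/m.
Surcharge rectangle: K_a q H = 0.2839×26×2.5 = 18.45 kN/m.
Total = 18.37 + 18.45 = 36.82 kN/m.

36.8 kN/m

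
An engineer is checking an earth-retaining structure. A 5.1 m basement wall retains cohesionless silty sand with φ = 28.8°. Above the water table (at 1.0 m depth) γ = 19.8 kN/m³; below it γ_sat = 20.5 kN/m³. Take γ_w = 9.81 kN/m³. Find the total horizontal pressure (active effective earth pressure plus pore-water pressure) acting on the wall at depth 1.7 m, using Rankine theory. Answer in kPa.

K_a = (1 − sin φ)/(1 + sin φ) = 0.3498.
γ' = 20.5 − 9.81 = 10.69 kN/m³.
Effective vertical stress at 1.7 m: σ'_v = 19.8×1.0 + 10.69×0.700 = 27.28 kPa.
σ'_h = K_a σ'_v = 0.3498 × 27.28 = 9.542 kPa; u = γ_w × 0.700 = 6.867 kPa.
Total σ_h = 9.542 + 6.867 = 16.41 kPa.

16.4 kPa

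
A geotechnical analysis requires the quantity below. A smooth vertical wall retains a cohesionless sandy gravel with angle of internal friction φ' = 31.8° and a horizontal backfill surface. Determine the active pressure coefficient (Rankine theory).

K_a = tan²(45° − φ/2) = tan²(29.10°) = 0.3098.

0.310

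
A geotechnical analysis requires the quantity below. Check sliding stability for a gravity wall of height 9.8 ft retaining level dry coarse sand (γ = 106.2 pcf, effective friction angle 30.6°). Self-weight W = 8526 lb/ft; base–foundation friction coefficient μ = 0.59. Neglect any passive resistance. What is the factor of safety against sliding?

3.03

K_a = tan²(45° − 30.6°/2) = 0.3253.
P_a = ½K_aγH² = 0.5×0.3253×106.2×9.8² = 1659 lb/ft, acting at H/3 = 3.267 ft above the base.
FS_sliding = μW / P_a = 0.59×8526 / 1659 = 3.032.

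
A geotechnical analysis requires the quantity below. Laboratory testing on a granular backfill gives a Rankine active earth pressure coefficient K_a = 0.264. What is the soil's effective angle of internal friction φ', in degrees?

K_a = tan²(45° − φ/2) ⇒ 45° − φ/2 = arctan(√0.264) = 27.19°.
φ = 2(45° − 27.19°) = 35.61°.

35.6°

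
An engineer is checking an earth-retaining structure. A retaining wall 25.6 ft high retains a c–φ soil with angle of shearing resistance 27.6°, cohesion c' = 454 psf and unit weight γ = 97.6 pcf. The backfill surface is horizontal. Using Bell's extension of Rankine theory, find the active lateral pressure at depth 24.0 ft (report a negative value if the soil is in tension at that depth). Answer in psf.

309 psf

K_a = (1 − sin φ)/(1 + sin φ) = 0.3668.
σ_a = K_a γ z − 2c√K_a = 0.3668×97.6×24.0 − 2×454×0.6056 = 309.2 psf.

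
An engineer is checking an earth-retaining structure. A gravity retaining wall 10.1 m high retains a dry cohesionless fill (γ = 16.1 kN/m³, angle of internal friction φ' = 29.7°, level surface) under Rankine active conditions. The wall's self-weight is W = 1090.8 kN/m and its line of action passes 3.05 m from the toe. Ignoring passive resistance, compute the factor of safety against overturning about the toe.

K_a = tan²(45° − 29.7°/2) = 0.3374.
P_a = ½K_aγH² = 0.5×0.3374×16.1×10.1² = 277.1 kN/m, acting at H/3 = 3.367 m above the base.
Overturning moment M_o = P_a × H/3 = 277.1 × 3.367 = 932.7.
Resisting moment M_r = W × 3.05 = 1090.8 × 3.05 = 3327.
FS_overturning = M_r/M_o = 3327/932.7 = 3.567.

3.57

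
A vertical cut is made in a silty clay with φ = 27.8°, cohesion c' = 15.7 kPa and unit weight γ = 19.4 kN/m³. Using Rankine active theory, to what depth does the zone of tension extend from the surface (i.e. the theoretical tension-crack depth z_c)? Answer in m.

K_a = tan²(45° − 27.8°/2) = 0.3639; √K_a = 0.6032.
The active pressure is zero where K_a γ z = 2c√K_a, so z_c = 2c/(γ√K_a) = 2×15.7/(19.4×0.6032) = 2.683 m.

2.68 m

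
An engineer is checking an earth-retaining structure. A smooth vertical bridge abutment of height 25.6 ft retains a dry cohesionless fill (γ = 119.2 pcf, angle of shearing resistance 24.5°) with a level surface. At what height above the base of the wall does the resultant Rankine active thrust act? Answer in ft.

K_a = 0.4137.
The pressure distribution is triangular, so the resultant acts at H/3 above the base = 25.6/3 = 8.533 ft.

8.53 ft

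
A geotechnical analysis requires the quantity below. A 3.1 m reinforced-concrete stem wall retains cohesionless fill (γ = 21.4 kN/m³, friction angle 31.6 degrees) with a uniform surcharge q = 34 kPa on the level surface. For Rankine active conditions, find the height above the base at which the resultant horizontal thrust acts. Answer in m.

1.29 m

K_a = 0.3123.
Triangular part P₁ = ½K_aγH² = 32.12 at H/3 = 1.033 m; rectangular part P₂ = K_a q H = 32.92 at H/2 = 1.550 m.
ȳ = (P₁·1.033 + P₂·1.550)/(P₁+P₂) = 1.295 m.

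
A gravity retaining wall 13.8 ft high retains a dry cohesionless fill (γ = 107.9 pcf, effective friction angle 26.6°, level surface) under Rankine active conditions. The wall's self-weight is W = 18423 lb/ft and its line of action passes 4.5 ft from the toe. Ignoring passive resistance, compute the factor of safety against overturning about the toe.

4.60

K_a = tan²(45° − 26.6°/2) = 0.3814.
P_a = ½K_aγH² = 0.5×0.3814×107.9×13.8² = 3919 lb/ft, acting at H/3 = 4.600 ft above the base.
Overturning moment M_o = P_a × H/3 = 3919 × 4.600 = 18030.
Resisting moment M_r = W × 4.5 = 18423 × 4.5 = 82900.
FS_overturning = M_r/M_o = 82900/18030 = 4.599.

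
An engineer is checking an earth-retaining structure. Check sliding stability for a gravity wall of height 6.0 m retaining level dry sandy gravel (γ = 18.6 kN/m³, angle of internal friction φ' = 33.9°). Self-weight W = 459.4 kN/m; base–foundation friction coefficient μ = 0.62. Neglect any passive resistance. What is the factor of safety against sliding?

3.00

K_a = tan²(45° − 33.9°/2) = 0.2839.
P_a = ½K_aγH² = 0.5×0.2839×18.6×6.0² = 95.05 kN/m, acting at H/3 = 2.000 m above the base.
FS_sliding = μW / P_a = 0.62×459.4 / 95.05 = 2.997.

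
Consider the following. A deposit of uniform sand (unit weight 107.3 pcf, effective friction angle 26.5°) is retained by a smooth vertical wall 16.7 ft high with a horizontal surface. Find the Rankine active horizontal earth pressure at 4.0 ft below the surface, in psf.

164 psf

K_a = (1 − sin φ)/(1 + sin φ) = 0.3829.
σ_h = K_a γ z = 0.3829 × 107.3 × 4.0 = 164.4 psf.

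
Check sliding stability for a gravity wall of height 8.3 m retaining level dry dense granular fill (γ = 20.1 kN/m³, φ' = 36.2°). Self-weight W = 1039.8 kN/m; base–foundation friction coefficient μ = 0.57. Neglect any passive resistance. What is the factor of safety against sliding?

K_a = tan²(45° − 36.2°/2) = 0.2574.
P_a = ½K_aγH² = 0.5×0.2574×20.1×8.3² = 178.2 kN/m, acting at H/3 = 2.767 m above the base.
FS_sliding = μW / P_a = 0.57×1039.8 / 178.2 = 3.326.

3.33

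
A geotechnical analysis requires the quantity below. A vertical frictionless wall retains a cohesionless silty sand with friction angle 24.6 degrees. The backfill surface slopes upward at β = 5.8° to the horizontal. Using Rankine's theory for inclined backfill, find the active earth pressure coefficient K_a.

K_a = cos β · (cos β − √(cos²β − cos²φ)) / (cos β + √(cos²β − cos²φ)).
cos β = 0.9949, cos φ = 0.9092, √(cos²β − cos²φ) = 0.4038.
K_a = 0.9949 × (0.9949 − 0.4038)/(0.9949 + 0.4038) = 0.4204.

0.420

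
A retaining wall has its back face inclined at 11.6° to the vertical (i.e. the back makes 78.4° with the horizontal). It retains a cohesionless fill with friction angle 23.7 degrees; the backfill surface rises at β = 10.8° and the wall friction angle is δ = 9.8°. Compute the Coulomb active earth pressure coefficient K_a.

0.575

K_a = sin²(α+φ) / [sin²α · sin(α−δ) · (1 + √{sin(φ+δ)sin(φ−β) / (sin(α−δ)sin(α+β))})²].
With α = 78.4°, φ = 23.7°, δ = 9.8°, β = 10.8°: K_a = 0.5753.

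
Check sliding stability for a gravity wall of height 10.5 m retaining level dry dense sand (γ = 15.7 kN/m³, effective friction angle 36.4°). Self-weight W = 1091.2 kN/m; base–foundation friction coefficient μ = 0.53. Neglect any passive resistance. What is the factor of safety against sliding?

K_a = tan²(45° − 36.4°/2) = 0.2552.
P_a = ½K_aγH² = 0.5×0.2552×15.7×10.5² = 220.8 kN/m, acting at H/3 = 3.500 m above the base.
FS_sliding = μW / P_a = 0.53×1091.2 / 220.8 = 2.619.

2.62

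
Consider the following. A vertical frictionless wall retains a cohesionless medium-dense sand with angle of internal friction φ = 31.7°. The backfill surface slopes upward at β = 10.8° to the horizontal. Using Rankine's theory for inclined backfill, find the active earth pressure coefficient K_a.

0.328

K_a = cos β · (cos β − √(cos²β − cos²φ)) / (cos β + √(cos²β − cos²φ)).
cos β = 0.9823, cos φ = 0.8508, √(cos²β − cos²φ) = 0.4909.
K_a = 0.9823 × (0.9823 − 0.4909)/(0.9823 + 0.4909) = 0.3276.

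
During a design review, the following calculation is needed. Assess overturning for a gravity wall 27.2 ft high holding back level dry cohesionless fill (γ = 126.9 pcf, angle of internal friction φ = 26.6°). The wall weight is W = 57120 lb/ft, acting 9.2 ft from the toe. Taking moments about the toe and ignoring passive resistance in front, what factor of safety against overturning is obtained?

3.24

K_a = tan²(45° − 26.6°/2) = 0.3814.
P_a = ½K_aγH² = 0.5×0.3814×126.9×27.2² = 17910 lb/ft, acting at H/3 = 9.067 ft above the base.
Overturning moment M_o = P_a × H/3 = 17910 × 9.067 = 162300.
Resisting moment M_r = W × 9.2 = 57120 × 9.2 = 525500.
FS_overturning = M_r/M_o = 525500/162300 = 3.237.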